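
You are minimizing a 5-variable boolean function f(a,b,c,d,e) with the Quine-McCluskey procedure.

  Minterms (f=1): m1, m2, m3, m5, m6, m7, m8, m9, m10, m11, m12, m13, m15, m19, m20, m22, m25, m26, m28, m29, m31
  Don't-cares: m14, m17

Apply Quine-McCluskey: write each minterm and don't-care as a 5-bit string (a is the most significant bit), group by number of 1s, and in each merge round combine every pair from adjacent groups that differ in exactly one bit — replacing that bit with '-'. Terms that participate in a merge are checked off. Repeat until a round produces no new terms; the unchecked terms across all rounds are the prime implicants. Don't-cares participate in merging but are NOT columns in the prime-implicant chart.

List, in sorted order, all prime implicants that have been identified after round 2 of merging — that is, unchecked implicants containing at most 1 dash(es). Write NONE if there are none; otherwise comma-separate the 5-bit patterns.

size-2^0 implicants → 00001(✓)  00010(✓)  00011(✓)  00101(✓)  00110(✓)  00111(✓)  01000(✓)  01001(✓)  01010(✓)  01011(✓)  01100(✓)  01101(✓)  01110(✓)  01111(✓)  10001(✓)  10011(✓)  10100(✓)  10110(✓)  11001(✓)  11010(✓)  11100(✓)  11101(✓)  11111(✓)
size-2^1 implicants → -0001(✓)  -0011(✓)  -0110  -1001(✓)  -1010  -1100(✓)  -1101(✓)  -1111(✓)  0-001(✓)  0-010(✓)  0-011(✓)  0-101(✓)  0-110(✓)  0-111(✓)  00-01(✓)  00-10(✓)  00-11(✓)  000-1(✓)  0001-(✓)  001-1(✓)  0011-(✓)  01-00(✓)  01-01(✓)  01-10(✓)  01-11(✓)  010-0(✓)  010-1(✓)  0100-(✓)  0101-(✓)  011-0(✓)  011-1(✓)  0110-(✓)  0111-(✓)  1-001(✓)  1-100  100-1(✓)  101-0  11-01(✓)  111-1(✓)  1110-(✓)
size-2^2 implicants → --001  -00-1  -1-01  -11-1  -110-  0--01(✓)  0--10(✓)  0--11(✓)  0-0-1(✓)  0-01-(✓)  0-1-1(✓)  0-11-(✓)  00--1(✓)  00-1-(✓)  01--0(✓)  01--1(✓)  01-0-(✓)  01-1-(✓)  010--(✓)  011--(✓)
size-2^3 implicants → 0---1  0--1-  01---
Unchecked terms (primes): --001, -00-1, -0110, -1-01, -1010, -11-1, -110-, 0---1, 0--1-, 01---, 1-100, 101-0

-0110, -1010, 1-100, 101-0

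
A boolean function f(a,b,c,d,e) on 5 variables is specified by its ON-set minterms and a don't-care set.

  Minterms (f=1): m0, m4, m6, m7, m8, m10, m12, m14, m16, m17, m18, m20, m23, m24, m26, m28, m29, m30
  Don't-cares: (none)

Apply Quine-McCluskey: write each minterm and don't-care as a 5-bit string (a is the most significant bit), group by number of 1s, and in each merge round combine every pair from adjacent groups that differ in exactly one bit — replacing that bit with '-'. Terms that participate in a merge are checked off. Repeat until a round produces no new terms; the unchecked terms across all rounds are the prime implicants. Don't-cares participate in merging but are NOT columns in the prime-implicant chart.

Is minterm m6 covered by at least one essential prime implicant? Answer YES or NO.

NO

Round 0: 00000✓ 00100✓ 00110✓ 00111✓ 01000✓ 01010✓ 01100✓ 01110✓ 10000✓ 10001✓ 10010✓ 10100✓ 10111✓ 11000✓ 11010✓ 11100✓ 11101✓ 11110✓
Round 1: -0000✓ -0100✓ -0111 -1000✓ -1010✓ -1100✓ -1110✓ 0-000✓ 0-100✓ 0-110✓ 00-00✓ 001-0✓ 0011- 01-00✓ 01-10✓ 010-0✓ 011-0✓ 1-000✓ 1-010✓ 1-100✓ 10-00✓ 100-0✓ 1000- 11-00✓ 11-10✓ 110-0✓ 111-0✓ 1110-
Round 2: --000✓ --100✓ -0-00✓ -1-00✓ -1-10✓ -10-0✓ -11-0✓ 0--00✓ 0-1-0 01--0✓ 1--00✓ 1-0-0 11--0✓
Round 3: ---00 -1--0
PIs = {---00, -0111, -1--0, 0-1-0, 0011-, 1-0-0, 1000-, 1110-}
Coverage chart:
  m0: ---00 ←essential
  m4: ---00,0-1-0
  m6: 0-1-0,0011-
  m7: -0111,0011-
  m8: ---00,-1--0
  m10: -1--0 ←essential
  m12: ---00,-1--0,0-1-0
  m14: -1--0,0-1-0
  m16: ---00,1-0-0,1000-
  m17: 1000- ←essential
  m18: 1-0-0 ←essential
  m20: ---00 ←essential
  m23: -0111 ←essential
  m24: ---00,-1--0,1-0-0
  m26: -1--0,1-0-0
  m28: ---00,-1--0,1110-
  m29: 1110- ←essential
  m30: -1--0 ←essential
Essential: ---00, -0111, -1--0, 1-0-0, 1000-, 1110-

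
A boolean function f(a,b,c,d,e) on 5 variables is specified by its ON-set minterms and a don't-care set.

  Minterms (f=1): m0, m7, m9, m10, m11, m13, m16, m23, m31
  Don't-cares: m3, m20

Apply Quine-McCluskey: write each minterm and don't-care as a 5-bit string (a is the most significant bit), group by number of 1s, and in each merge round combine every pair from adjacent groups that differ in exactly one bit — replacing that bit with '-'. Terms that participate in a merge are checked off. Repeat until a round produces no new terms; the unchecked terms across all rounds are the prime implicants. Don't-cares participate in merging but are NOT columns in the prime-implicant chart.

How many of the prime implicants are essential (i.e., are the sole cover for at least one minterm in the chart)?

size-2^0 implicants → 00000(✓)  00011(✓)  00111(✓)  01001(✓)  01010(✓)  01011(✓)  01101(✓)  10000(✓)  10100(✓)  10111(✓)  11111(✓)
size-2^1 implicants → -0000  -0111  0-011  00-11  01-01  010-1  0101-  1-111  10-00
Unchecked terms (primes): -0000, -0111, 0-011, 00-11, 01-01, 010-1, 0101-, 1-111, 10-00
Minterm coverage:
  m0 ⊆ -0000 [E]
  m7 ⊆ -0111,00-11
  m9 ⊆ 01-01,010-1
  m10 ⊆ 0101- [E]
  m11 ⊆ 0-011,010-1,0101-
  m13 ⊆ 01-01 [E]
  m16 ⊆ -0000,10-00
  m23 ⊆ -0111,1-111
  m31 ⊆ 1-111 [E]
E = {-0000, 01-01, 0101-, 1-111}

4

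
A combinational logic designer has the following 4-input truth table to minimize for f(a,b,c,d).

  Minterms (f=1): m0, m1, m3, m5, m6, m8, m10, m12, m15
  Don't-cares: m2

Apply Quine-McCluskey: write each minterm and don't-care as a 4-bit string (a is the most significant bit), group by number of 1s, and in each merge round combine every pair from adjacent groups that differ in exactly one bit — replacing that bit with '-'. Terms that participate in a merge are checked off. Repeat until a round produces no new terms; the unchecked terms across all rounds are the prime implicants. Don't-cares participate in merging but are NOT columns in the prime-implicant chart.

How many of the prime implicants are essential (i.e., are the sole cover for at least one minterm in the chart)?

size-2^0 implicants → 0000(✓)  0001(✓)  0010(✓)  0011(✓)  0101(✓)  0110(✓)  1000(✓)  1010(✓)  1100(✓)  1111
size-2^1 implicants → -000(✓)  -010(✓)  0-01  0-10  00-0(✓)  00-1(✓)  000-(✓)  001-(✓)  1-00  10-0(✓)
size-2^2 implicants → -0-0  00--
Unchecked terms (primes): -0-0, 0-01, 0-10, 00--, 1-00, 1111
Minterm coverage:
  m0 ⊆ -0-0,00--
  m1 ⊆ 0-01,00--
  m3 ⊆ 00-- [E]
  m5 ⊆ 0-01 [E]
  m6 ⊆ 0-10 [E]
  m8 ⊆ -0-0,1-00
  m10 ⊆ -0-0 [E]
  m12 ⊆ 1-00 [E]
  m15 ⊆ 1111 [E]
E = {-0-0, 0-01, 0-10, 00--, 1-00, 1111}

6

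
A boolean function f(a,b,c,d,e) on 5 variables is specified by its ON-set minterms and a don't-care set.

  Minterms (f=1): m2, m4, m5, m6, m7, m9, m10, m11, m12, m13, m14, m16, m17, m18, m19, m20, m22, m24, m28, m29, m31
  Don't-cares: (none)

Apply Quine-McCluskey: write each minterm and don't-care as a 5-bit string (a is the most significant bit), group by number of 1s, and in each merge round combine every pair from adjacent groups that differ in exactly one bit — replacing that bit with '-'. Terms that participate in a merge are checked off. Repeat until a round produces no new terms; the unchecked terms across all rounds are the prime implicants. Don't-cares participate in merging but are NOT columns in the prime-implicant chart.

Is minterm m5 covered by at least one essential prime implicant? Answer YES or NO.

YES

[col 0] 00010*, 00100*, 00101*, 00110*, 00111*, 01001*, 01010*, 01011*, 01100*, 01101*, 01110*, 10000*, 10001*, 10010*, 10011*, 10100*, 10110*, 11000*, 11100*, 11101*, 11111*
[col 1] -0010*, -0100*, -0110*, -1100*, -1101*, 0-010*, 0-100*, 0-101*, 0-110*, 00-10*, 001-0*, 001-1*, 0010-*, 0011-*, 01-01, 01-10*, 010-1, 0101-, 011-0*, 0110-*, 1-000*, 1-100*, 10-00*, 10-10*, 100-0*, 100-1*, 1000-*, 1001-*, 101-0*, 11-00*, 111-1, 1110-*
[col 2] --100, -0-10, -01-0, -110-, 0--10, 0-1-0, 0-10-, 001--, 1--00, 10--0, 100--
Prime implicants: --100, -0-10, -01-0, -110-, 0--10, 0-1-0, 0-10-, 001--, 01-01, 010-1, 0101-, 1--00, 10--0, 100--, 111-1
PI chart (minterm → PIs covering it):
  2 | -0-10,0--10
  4 | --100,-01-0,0-1-0,0-10-,001--
  5 | 0-10-,001--
  6 | -0-10,-01-0,0--10,0-1-0,001--
  7 | 001--  (sole → essential)
  9 | 01-01,010-1
  10 | 0--10,0101-
  11 | 010-1,0101-
  12 | --100,-110-,0-1-0,0-10-
  13 | -110-,0-10-,01-01
  14 | 0--10,0-1-0
  16 | 1--00,10--0,100--
  17 | 100--  (sole → essential)
  18 | -0-10,10--0,100--
  19 | 100--  (sole → essential)
  20 | --100,-01-0,1--00,10--0
  22 | -0-10,-01-0,10--0
  24 | 1--00  (sole → essential)
  28 | --100,-110-,1--00
  29 | -110-,111-1
  31 | 111-1  (sole → essential)
Essential prime implicants: 001--, 1--00, 100--, 111-1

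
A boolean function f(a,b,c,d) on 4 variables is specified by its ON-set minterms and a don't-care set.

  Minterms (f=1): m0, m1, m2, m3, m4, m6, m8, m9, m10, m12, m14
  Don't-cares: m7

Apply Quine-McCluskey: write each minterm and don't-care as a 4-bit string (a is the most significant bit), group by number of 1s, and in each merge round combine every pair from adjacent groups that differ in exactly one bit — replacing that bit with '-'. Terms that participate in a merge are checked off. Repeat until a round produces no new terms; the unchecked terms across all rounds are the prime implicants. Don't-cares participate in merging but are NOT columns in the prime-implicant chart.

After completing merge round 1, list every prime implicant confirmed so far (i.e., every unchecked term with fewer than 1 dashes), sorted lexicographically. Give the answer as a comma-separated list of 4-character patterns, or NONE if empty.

Round 0: 0000✓ 0001✓ 0010✓ 0011✓ 0100✓ 0110✓ 0111✓ 1000✓ 1001✓ 1010✓ 1100✓ 1110✓
Round 1: -000✓ -001✓ -010✓ -100✓ -110✓ 0-00✓ 0-10✓ 0-11✓ 00-0✓ 00-1✓ 000-✓ 001-✓ 01-0✓ 011-✓ 1-00✓ 1-10✓ 10-0✓ 100-✓ 11-0✓
Round 2: --00✓ --10✓ -0-0✓ -00- -1-0✓ 0--0✓ 0-1- 00-- 1--0✓
Round 3: ---0
PIs = {---0, -00-, 0-1-, 00--}

NONE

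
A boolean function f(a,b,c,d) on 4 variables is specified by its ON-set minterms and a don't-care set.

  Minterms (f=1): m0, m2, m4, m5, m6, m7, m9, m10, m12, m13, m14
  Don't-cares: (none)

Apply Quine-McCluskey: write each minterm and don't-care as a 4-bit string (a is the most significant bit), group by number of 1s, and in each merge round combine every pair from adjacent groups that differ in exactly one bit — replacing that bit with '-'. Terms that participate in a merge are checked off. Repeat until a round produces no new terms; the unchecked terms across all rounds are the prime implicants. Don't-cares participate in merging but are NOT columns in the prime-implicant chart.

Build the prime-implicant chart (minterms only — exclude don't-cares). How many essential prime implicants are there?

[col 0] 0000*, 0010*, 0100*, 0101*, 0110*, 0111*, 1001*, 1010*, 1100*, 1101*, 1110*
[col 1] -010*, -100*, -101*, -110*, 0-00*, 0-10*, 00-0*, 01-0*, 01-1*, 010-*, 011-*, 1-01, 1-10*, 11-0*, 110-*
[col 2] --10, -1-0, -10-, 0--0, 01--
Prime implicants: --10, -1-0, -10-, 0--0, 01--, 1-01
PI chart (minterm → PIs covering it):
  0 | 0--0  (sole → essential)
  2 | --10,0--0
  4 | -1-0,-10-,0--0,01--
  5 | -10-,01--
  6 | --10,-1-0,0--0,01--
  7 | 01--  (sole → essential)
  9 | 1-01  (sole → essential)
  10 | --10  (sole → essential)
  12 | -1-0,-10-
  13 | -10-,1-01
  14 | --10,-1-0
Essential prime implicants: --10, 0--0, 01--, 1-01

4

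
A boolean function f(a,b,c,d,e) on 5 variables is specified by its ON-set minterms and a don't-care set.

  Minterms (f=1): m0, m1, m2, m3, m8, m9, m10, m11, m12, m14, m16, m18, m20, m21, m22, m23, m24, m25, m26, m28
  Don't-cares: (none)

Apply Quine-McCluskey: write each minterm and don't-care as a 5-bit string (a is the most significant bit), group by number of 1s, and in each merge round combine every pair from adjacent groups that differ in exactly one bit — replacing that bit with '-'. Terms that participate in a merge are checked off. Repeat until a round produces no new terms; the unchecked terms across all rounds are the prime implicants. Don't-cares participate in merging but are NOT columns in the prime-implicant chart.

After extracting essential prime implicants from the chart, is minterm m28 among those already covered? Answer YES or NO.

NO

size-2^0 implicants → 00000(✓)  00001(✓)  00010(✓)  00011(✓)  01000(✓)  01001(✓)  01010(✓)  01011(✓)  01100(✓)  01110(✓)  10000(✓)  10010(✓)  10100(✓)  10101(✓)  10110(✓)  10111(✓)  11000(✓)  11001(✓)  11010(✓)  11100(✓)
size-2^1 implicants → -0000(✓)  -0010(✓)  -1000(✓)  -1001(✓)  -1010(✓)  -1100(✓)  0-000(✓)  0-001(✓)  0-010(✓)  0-011(✓)  000-0(✓)  000-1(✓)  0000-(✓)  0001-(✓)  01-00(✓)  01-10(✓)  010-0(✓)  010-1(✓)  0100-(✓)  0101-(✓)  011-0(✓)  1-000(✓)  1-010(✓)  1-100(✓)  10-00(✓)  10-10(✓)  100-0(✓)  101-0(✓)  101-1(✓)  1010-(✓)  1011-(✓)  11-00(✓)  110-0(✓)  1100-(✓)
size-2^2 implicants → --000(✓)  --010(✓)  -00-0(✓)  -1-00  -10-0(✓)  -100-  0-0-0(✓)  0-0-1(✓)  0-00-(✓)  0-01-(✓)  000--(✓)  01--0  010--(✓)  1--00  1-0-0(✓)  10--0  101--
size-2^3 implicants → --0-0  0-0--
Unchecked terms (primes): --0-0, -1-00, -100-, 0-0--, 01--0, 1--00, 10--0, 101--
Minterm coverage:
  m0 ⊆ --0-0,0-0--
  m1 ⊆ 0-0-- [E]
  m2 ⊆ --0-0,0-0--
  m3 ⊆ 0-0-- [E]
  m8 ⊆ --0-0,-1-00,-100-,0-0--,01--0
  m9 ⊆ -100-,0-0--
  m10 ⊆ --0-0,0-0--,01--0
  m11 ⊆ 0-0-- [E]
  m12 ⊆ -1-00,01--0
  m14 ⊆ 01--0 [E]
  m16 ⊆ --0-0,1--00,10--0
  m18 ⊆ --0-0,10--0
  m20 ⊆ 1--00,10--0,101--
  m21 ⊆ 101-- [E]
  m22 ⊆ 10--0,101--
  m23 ⊆ 101-- [E]
  m24 ⊆ --0-0,-1-00,-100-,1--00
  m25 ⊆ -100- [E]
  m26 ⊆ --0-0 [E]
  m28 ⊆ -1-00,1--00
E = {--0-0, -100-, 0-0--, 01--0, 101--}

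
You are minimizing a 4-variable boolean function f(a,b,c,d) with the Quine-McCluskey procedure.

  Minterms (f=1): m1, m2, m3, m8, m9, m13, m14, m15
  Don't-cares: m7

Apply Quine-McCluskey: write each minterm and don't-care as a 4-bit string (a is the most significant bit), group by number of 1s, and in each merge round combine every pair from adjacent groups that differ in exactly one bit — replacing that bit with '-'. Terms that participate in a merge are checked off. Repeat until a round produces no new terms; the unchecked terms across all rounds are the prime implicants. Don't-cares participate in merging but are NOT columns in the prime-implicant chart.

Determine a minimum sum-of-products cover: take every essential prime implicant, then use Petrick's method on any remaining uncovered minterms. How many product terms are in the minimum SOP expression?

size-2^0 implicants → 0001(✓)  0010(✓)  0011(✓)  0111(✓)  1000(✓)  1001(✓)  1101(✓)  1110(✓)  1111(✓)
size-2^1 implicants → -001  -111  0-11  00-1  001-  1-01  100-  11-1  111-
Unchecked terms (primes): -001, -111, 0-11, 00-1, 001-, 1-01, 100-, 11-1, 111-
Minterm coverage:
  m1 ⊆ -001,00-1
  m2 ⊆ 001- [E]
  m3 ⊆ 0-11,00-1,001-
  m8 ⊆ 100- [E]
  m9 ⊆ -001,1-01,100-
  m13 ⊆ 1-01,11-1
  m14 ⊆ 111- [E]
  m15 ⊆ -111,11-1,111-
E = {001-, 100-, 111-}
Petrick residual → -001, 1-01
Cover = b'c'd + a'b'c + ac'd + ab'c' + abc  |cover|=5

5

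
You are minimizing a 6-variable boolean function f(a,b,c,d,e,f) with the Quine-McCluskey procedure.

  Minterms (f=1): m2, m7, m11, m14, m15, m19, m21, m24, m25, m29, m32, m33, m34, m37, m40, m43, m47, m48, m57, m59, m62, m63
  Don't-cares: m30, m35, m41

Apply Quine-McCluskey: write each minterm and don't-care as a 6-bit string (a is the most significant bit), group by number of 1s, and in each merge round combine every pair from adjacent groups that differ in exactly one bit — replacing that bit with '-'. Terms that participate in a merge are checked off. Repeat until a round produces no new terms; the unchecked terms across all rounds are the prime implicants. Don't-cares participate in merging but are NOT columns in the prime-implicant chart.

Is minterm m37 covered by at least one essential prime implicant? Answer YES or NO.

[col 0] 000010*, 000111*, 001011*, 001110*, 001111*, 010011, 010101*, 011000*, 011001*, 011101*, 011110*, 100000*, 100001*, 100010*, 100011*, 100101*, 101000*, 101001*, 101011*, 101111*, 110000*, 111001*, 111011*, 111110*, 111111*
[col 1] -00010, -01011*, -01111*, -11001, -11110, 0-1110, 00-111, 001-11*, 00111-, 01-101, 011-01, 01100-, 1-0000, 1-1001*, 1-1011*, 1-1111*, 10-000*, 10-001*, 10-011*, 100-01, 1000-0*, 1000-1*, 10000-*, 10001-*, 101-11*, 1010-1*, 10100-*, 111-11*, 1110-1*, 11111-
[col 2] -01-11, 1-1-11, 1-10-1, 10-0-1, 10-00-, 1000--
Prime implicants: -00010, -01-11, -11001, -11110, 0-1110, 00-111, 00111-, 01-101, 010011, 011-01, 01100-, 1-0000, 1-1-11, 1-10-1, 10-0-1, 10-00-, 100-01, 1000--, 11111-
PI chart (minterm → PIs covering it):
  2 | -00010  (sole → essential)
  7 | 00-111  (sole → essential)
  11 | -01-11  (sole → essential)
  14 | 0-1110,00111-
  15 | -01-11,00-111,00111-
  19 | 010011  (sole → essential)
  21 | 01-101  (sole → essential)
  24 | 01100-  (sole → essential)
  25 | -11001,011-01,01100-
  29 | 01-101,011-01
  32 | 1-0000,10-00-,1000--
  33 | 10-0-1,10-00-,100-01,1000--
  34 | -00010,1000--
  37 | 100-01  (sole → essential)
  40 | 10-00-  (sole → essential)
  43 | -01-11,1-1-11,1-10-1,10-0-1
  47 | -01-11,1-1-11
  48 | 1-0000  (sole → essential)
  57 | -11001,1-10-1
  59 | 1-1-11,1-10-1
  62 | -11110,11111-
  63 | 1-1-11,11111-
Essential prime implicants: -00010, -01-11, 00-111, 01-101, 010011, 01100-, 1-0000, 10-00-, 100-01

YES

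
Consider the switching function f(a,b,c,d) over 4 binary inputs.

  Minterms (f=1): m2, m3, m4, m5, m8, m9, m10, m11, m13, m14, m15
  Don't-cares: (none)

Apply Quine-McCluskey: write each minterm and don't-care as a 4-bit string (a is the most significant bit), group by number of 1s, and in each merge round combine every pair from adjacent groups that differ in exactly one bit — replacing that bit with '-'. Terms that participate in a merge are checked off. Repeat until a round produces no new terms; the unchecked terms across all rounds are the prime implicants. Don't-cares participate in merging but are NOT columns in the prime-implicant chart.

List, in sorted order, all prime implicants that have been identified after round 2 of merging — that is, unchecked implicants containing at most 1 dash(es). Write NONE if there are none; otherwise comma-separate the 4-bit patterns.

-101, 010-

[col 0] 0010*, 0011*, 0100*, 0101*, 1000*, 1001*, 1010*, 1011*, 1101*, 1110*, 1111*
[col 1] -010*, -011*, -101, 001-*, 010-, 1-01*, 1-10*, 1-11*, 10-0*, 10-1*, 100-*, 101-*, 11-1*, 111-*
[col 2] -01-, 1--1, 1-1-, 10--
Prime implicants: -01-, -101, 010-, 1--1, 1-1-, 10--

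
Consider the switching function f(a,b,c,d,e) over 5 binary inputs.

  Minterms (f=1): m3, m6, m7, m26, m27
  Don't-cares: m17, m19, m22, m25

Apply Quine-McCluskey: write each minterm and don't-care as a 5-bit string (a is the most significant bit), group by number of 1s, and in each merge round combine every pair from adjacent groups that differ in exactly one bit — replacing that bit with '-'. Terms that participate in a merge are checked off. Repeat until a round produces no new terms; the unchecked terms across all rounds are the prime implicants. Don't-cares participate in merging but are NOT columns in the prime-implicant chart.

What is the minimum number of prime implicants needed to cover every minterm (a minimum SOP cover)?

3

Round 0: 00011✓ 00110✓ 00111✓ 10001✓ 10011✓ 10110✓ 11001✓ 11010✓ 11011✓
Round 1: -0011 -0110 00-11 0011- 1-001✓ 1-011✓ 100-1✓ 110-1✓ 1101-
Round 2: 1-0-1
PIs = {-0011, -0110, 00-11, 0011-, 1-0-1, 1101-}
Coverage chart:
  m3: -0011,00-11
  m6: -0110,0011-
  m7: 00-11,0011-
  m26: 1101- ←essential
  m27: 1-0-1,1101-
Essential: 1101-
Petrick residual → -0011, 0011-
Min cover (3 terms): b'c'de + a'b'cd + abc'd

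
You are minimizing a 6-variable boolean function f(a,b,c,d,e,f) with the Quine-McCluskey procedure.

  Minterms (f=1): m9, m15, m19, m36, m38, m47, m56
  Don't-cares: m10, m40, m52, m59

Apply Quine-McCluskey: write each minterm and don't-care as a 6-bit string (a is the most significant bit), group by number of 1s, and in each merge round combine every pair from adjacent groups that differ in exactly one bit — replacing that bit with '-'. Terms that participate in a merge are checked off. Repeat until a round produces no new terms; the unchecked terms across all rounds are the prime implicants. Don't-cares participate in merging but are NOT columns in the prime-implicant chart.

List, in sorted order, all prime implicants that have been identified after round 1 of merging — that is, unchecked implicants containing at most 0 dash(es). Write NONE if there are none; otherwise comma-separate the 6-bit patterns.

size-2^0 implicants → 001001  001010  001111(✓)  010011  100100(✓)  100110(✓)  101000(✓)  101111(✓)  110100(✓)  111000(✓)  111011
size-2^1 implicants → -01111  1-0100  1-1000  1001-0
Unchecked terms (primes): -01111, 001001, 001010, 010011, 1-0100, 1-1000, 1001-0, 111011

001001, 001010, 010011, 111011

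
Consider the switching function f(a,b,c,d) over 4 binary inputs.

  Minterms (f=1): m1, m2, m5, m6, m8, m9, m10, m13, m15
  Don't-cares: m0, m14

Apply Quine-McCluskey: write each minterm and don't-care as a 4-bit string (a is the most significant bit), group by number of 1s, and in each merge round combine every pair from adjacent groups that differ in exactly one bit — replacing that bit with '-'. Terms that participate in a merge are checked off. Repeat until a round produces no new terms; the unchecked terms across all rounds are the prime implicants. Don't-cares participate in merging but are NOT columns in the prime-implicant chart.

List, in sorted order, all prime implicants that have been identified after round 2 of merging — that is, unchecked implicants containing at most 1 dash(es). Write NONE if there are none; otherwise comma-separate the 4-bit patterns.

11-1, 111-

[col 0] 0000*, 0001*, 0010*, 0101*, 0110*, 1000*, 1001*, 1010*, 1101*, 1110*, 1111*
[col 1] -000*, -001*, -010*, -101*, -110*, 0-01*, 0-10*, 00-0*, 000-*, 1-01*, 1-10*, 10-0*, 100-*, 11-1, 111-
[col 2] --01, --10, -0-0, -00-
Prime implicants: --01, --10, -0-0, -00-, 11-1, 111-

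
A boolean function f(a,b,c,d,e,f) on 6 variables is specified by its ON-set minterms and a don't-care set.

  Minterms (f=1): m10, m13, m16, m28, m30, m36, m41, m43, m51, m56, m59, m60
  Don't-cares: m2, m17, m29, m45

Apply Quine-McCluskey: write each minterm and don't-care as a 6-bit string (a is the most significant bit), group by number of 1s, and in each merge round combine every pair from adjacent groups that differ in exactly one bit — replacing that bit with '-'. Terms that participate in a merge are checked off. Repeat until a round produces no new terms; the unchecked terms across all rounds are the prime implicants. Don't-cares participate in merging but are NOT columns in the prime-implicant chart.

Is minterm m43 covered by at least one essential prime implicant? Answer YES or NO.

size-2^0 implicants → 000010(✓)  001010(✓)  001101(✓)  010000(✓)  010001(✓)  011100(✓)  011101(✓)  011110(✓)  100100  101001(✓)  101011(✓)  101101(✓)  110011(✓)  111000(✓)  111011(✓)  111100(✓)
size-2^1 implicants → -01101  -11100  0-1101  00-010  01000-  0111-0  01110-  1-1011  101-01  1010-1  11-011  111-00
Unchecked terms (primes): -01101, -11100, 0-1101, 00-010, 01000-, 0111-0, 01110-, 1-1011, 100100, 101-01, 1010-1, 11-011, 111-00
Minterm coverage:
  m10 ⊆ 00-010 [E]
  m13 ⊆ -01101,0-1101
  m16 ⊆ 01000- [E]
  m28 ⊆ -11100,0111-0,01110-
  m30 ⊆ 0111-0 [E]
  m36 ⊆ 100100 [E]
  m41 ⊆ 101-01,1010-1
  m43 ⊆ 1-1011,1010-1
  m51 ⊆ 11-011 [E]
  m56 ⊆ 111-00 [E]
  m59 ⊆ 1-1011,11-011
  m60 ⊆ -11100,111-00
E = {00-010, 01000-, 0111-0, 100100, 11-011, 111-00}

NO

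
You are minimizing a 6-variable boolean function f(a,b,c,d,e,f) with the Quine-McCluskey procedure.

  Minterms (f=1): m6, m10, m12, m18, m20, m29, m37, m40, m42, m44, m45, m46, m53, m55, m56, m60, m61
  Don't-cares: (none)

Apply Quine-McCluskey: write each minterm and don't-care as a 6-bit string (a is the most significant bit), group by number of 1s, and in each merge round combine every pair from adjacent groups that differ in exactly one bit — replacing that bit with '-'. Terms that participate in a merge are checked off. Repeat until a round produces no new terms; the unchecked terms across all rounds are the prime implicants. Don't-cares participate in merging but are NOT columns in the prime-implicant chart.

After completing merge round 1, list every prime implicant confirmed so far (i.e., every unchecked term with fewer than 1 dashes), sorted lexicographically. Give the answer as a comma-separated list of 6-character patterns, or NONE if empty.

[col 0] 000110, 001010*, 001100*, 010010, 010100, 011101*, 100101*, 101000*, 101010*, 101100*, 101101*, 101110*, 110101*, 110111*, 111000*, 111100*, 111101*
[col 1] -01010, -01100, -11101, 1-0101*, 1-1000*, 1-1100*, 1-1101*, 10-101*, 101-00*, 101-10*, 1010-0*, 1011-0*, 10110-*, 11-101*, 1101-1, 111-00*, 11110-*
[col 2] 1--101, 1-1-00, 1-110-, 101--0
Prime implicants: -01010, -01100, -11101, 000110, 010010, 010100, 1--101, 1-1-00, 1-110-, 101--0, 1101-1

000110, 010010, 010100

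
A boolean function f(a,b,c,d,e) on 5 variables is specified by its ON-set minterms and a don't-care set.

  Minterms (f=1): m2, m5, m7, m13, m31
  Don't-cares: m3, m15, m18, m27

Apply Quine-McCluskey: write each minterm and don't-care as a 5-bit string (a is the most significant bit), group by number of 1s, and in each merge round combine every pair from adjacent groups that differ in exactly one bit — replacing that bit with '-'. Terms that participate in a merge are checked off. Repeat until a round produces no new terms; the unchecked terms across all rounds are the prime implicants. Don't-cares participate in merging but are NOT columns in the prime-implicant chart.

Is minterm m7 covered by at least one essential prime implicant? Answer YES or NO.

YES

size-2^0 implicants → 00010(✓)  00011(✓)  00101(✓)  00111(✓)  01101(✓)  01111(✓)  10010(✓)  11011(✓)  11111(✓)
size-2^1 implicants → -0010  -1111  0-101(✓)  0-111(✓)  00-11  0001-  001-1(✓)  011-1(✓)  11-11
size-2^2 implicants → 0-1-1
Unchecked terms (primes): -0010, -1111, 0-1-1, 00-11, 0001-, 11-11
Minterm coverage:
  m2 ⊆ -0010,0001-
  m5 ⊆ 0-1-1 [E]
  m7 ⊆ 0-1-1,00-11
  m13 ⊆ 0-1-1 [E]
  m31 ⊆ -1111,11-11
E = {0-1-1}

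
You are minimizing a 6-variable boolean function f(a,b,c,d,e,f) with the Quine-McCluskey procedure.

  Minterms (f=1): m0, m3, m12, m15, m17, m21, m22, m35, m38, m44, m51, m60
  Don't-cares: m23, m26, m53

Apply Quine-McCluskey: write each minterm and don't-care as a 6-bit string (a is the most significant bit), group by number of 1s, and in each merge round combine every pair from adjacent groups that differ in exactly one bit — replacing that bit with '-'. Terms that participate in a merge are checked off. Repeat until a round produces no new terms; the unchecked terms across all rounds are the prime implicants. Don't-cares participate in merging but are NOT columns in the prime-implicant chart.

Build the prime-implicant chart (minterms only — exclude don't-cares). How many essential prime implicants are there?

9

[col 0] 000000, 000011*, 001100*, 001111, 010001*, 010101*, 010110*, 010111*, 011010, 100011*, 100110, 101100*, 110011*, 110101*, 111100*
[col 1] -00011, -01100, -10101, 010-01, 0101-1, 01011-, 1-0011, 1-1100
Prime implicants: -00011, -01100, -10101, 000000, 001111, 010-01, 0101-1, 01011-, 011010, 1-0011, 1-1100, 100110
PI chart (minterm → PIs covering it):
  0 | 000000  (sole → essential)
  3 | -00011  (sole → essential)
  12 | -01100  (sole → essential)
  15 | 001111  (sole → essential)
  17 | 010-01  (sole → essential)
  21 | -10101,010-01,0101-1
  22 | 01011-  (sole → essential)
  35 | -00011,1-0011
  38 | 100110  (sole → essential)
  44 | -01100,1-1100
  51 | 1-0011  (sole → essential)
  60 | 1-1100  (sole → essential)
Essential prime implicants: -00011, -01100, 000000, 001111, 010-01, 01011-, 1-0011, 1-1100, 100110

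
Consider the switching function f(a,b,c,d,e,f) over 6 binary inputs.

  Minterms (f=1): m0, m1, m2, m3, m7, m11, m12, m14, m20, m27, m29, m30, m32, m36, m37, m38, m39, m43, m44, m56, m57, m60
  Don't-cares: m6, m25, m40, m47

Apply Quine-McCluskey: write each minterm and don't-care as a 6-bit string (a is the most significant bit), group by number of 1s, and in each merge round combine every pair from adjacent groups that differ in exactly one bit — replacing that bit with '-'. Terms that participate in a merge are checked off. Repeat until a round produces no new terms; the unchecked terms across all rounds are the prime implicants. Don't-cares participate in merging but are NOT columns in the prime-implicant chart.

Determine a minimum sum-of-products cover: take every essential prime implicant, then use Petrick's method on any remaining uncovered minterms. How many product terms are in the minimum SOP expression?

[col 0] 000000*, 000001*, 000010*, 000011*, 000110*, 000111*, 001011*, 001100*, 001110*, 010100, 011001*, 011011*, 011101*, 011110*, 100000*, 100100*, 100101*, 100110*, 100111*, 101000*, 101011*, 101100*, 101111*, 111000*, 111001*, 111100*
[col 1] -00000, -00110*, -00111*, -01011, -01100, -11001, 0-1011, 0-1110, 00-011, 00-110, 000-10*, 000-11*, 0000-0*, 0000-1*, 00000-*, 00001-*, 00011-*, 0011-0, 011-01, 0110-1, 1-1000*, 1-1100*, 10-000*, 10-100*, 10-111, 100-00*, 1001-0*, 1001-1*, 10010-*, 10011-*, 101-00*, 101-11, 111-00*, 11100-
[col 2] -0011-, 000-1-, 0000--, 1-1-00, 10--00, 1001--
Prime implicants: -00000, -0011-, -01011, -01100, -11001, 0-1011, 0-1110, 00-011, 00-110, 000-1-, 0000--, 0011-0, 010100, 011-01, 0110-1, 1-1-00, 10--00, 10-111, 1001--, 101-11, 11100-
PI chart (minterm → PIs covering it):
  0 | -00000,0000--
  1 | 0000--  (sole → essential)
  2 | 000-1-,0000--
  3 | 00-011,000-1-,0000--
  7 | -0011-,000-1-
  11 | -01011,0-1011,00-011
  12 | -01100,0011-0
  14 | 0-1110,00-110,0011-0
  20 | 010100  (sole → essential)
  27 | 0-1011,0110-1
  29 | 011-01  (sole → essential)
  30 | 0-1110  (sole → essential)
  32 | -00000,10--00
  36 | 10--00,1001--
  37 | 1001--  (sole → essential)
  38 | -0011-,1001--
  39 | -0011-,10-111,1001--
  43 | -01011,101-11
  44 | -01100,1-1-00,10--00
  56 | 1-1-00,11100-
  57 | -11001,11100-
  60 | 1-1-00  (sole → essential)
Essential prime implicants: 0-1110, 0000--, 010100, 011-01, 1-1-00, 1001--
Petrick residual → -00000, -0011-, -01011, -01100, -11001, 0-1011
Minimum SOP uses 12 PIs: b'c'd'e'f' + b'c'de + b'cd'ef + b'cde'f' + bcd'e'f + a'cd'ef + a'cdef' + a'b'c'd' + a'bc'de'f' + a'bce'f + ace'f' + ab'c'd

12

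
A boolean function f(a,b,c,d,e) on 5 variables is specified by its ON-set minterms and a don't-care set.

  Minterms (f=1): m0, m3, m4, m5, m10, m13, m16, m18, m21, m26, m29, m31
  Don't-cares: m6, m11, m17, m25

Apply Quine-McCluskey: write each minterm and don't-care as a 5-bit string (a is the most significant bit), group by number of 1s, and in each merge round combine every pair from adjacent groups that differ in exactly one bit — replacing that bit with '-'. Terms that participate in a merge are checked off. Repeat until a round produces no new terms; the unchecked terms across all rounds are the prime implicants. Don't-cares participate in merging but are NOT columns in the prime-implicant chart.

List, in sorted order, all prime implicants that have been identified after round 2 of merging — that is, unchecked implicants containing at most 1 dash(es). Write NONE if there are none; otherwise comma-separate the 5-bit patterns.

size-2^0 implicants → 00000(✓)  00011(✓)  00100(✓)  00101(✓)  00110(✓)  01010(✓)  01011(✓)  01101(✓)  10000(✓)  10001(✓)  10010(✓)  10101(✓)  11001(✓)  11010(✓)  11101(✓)  11111(✓)
size-2^1 implicants → -0000  -0101(✓)  -1010  -1101(✓)  0-011  0-101(✓)  00-00  001-0  0010-  0101-  1-001(✓)  1-010  1-101(✓)  10-01(✓)  100-0  1000-  11-01(✓)  111-1
size-2^2 implicants → --101  1--01
Unchecked terms (primes): --101, -0000, -1010, 0-011, 00-00, 001-0, 0010-, 0101-, 1--01, 1-010, 100-0, 1000-, 111-1

-0000, -1010, 0-011, 00-00, 001-0, 0010-, 0101-, 1-010, 100-0, 1000-, 111-1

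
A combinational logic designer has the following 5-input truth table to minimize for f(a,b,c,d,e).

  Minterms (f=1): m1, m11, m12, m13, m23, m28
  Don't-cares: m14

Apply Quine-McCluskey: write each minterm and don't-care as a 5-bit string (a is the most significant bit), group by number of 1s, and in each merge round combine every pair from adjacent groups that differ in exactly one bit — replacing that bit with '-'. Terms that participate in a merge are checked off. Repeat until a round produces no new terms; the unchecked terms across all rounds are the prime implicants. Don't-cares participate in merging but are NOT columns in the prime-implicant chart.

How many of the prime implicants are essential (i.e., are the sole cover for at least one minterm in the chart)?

[col 0] 00001, 01011, 01100*, 01101*, 01110*, 10111, 11100*
[col 1] -1100, 011-0, 0110-
Prime implicants: -1100, 00001, 01011, 011-0, 0110-, 10111
PI chart (minterm → PIs covering it):
  1 | 00001  (sole → essential)
  11 | 01011  (sole → essential)
  12 | -1100,011-0,0110-
  13 | 0110-  (sole → essential)
  23 | 10111  (sole → essential)
  28 | -1100  (sole → essential)
Essential prime implicants: -1100, 00001, 01011, 0110-, 10111

5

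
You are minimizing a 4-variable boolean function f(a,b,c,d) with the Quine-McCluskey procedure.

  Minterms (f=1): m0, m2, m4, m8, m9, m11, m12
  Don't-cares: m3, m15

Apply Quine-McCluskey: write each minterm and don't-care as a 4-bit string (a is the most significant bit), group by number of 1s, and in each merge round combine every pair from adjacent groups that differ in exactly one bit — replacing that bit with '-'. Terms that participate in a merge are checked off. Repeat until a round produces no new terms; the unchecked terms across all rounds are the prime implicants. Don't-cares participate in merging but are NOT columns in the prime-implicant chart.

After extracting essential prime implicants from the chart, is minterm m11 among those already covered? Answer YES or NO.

[col 0] 0000*, 0010*, 0011*, 0100*, 1000*, 1001*, 1011*, 1100*, 1111*
[col 1] -000*, -011, -100*, 0-00*, 00-0, 001-, 1-00*, 1-11, 10-1, 100-
[col 2] --00
Prime implicants: --00, -011, 00-0, 001-, 1-11, 10-1, 100-
PI chart (minterm → PIs covering it):
  0 | --00,00-0
  2 | 00-0,001-
  4 | --00  (sole → essential)
  8 | --00,100-
  9 | 10-1,100-
  11 | -011,1-11,10-1
  12 | --00  (sole → essential)
Essential prime implicants: --00

NO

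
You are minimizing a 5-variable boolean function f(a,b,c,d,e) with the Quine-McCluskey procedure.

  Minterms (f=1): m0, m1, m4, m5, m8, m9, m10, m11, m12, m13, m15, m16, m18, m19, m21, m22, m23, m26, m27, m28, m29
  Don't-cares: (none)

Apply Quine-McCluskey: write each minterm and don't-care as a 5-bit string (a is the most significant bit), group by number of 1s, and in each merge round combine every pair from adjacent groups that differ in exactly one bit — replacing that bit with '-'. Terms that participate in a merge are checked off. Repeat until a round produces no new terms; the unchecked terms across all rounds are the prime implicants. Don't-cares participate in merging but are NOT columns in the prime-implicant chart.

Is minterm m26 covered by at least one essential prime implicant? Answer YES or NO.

Round 0: 00000✓ 00001✓ 00100✓ 00101✓ 01000✓ 01001✓ 01010✓ 01011✓ 01100✓ 01101✓ 01111✓ 10000✓ 10010✓ 10011✓ 10101✓ 10110✓ 10111✓ 11010✓ 11011✓ 11100✓ 11101✓
Round 1: -0000 -0101✓ -1010✓ -1011✓ -1100✓ -1101✓ 0-000✓ 0-001✓ 0-100✓ 0-101✓ 00-00✓ 00-01✓ 0000-✓ 0010-✓ 01-00✓ 01-01✓ 01-11✓ 010-0✓ 010-1✓ 0100-✓ 0101-✓ 011-1✓ 0110-✓ 1-010✓ 1-011✓ 1-101✓ 10-10✓ 10-11✓ 100-0 1001-✓ 101-1 1011-✓ 1101-✓ 1110-✓
Round 2: --101 -101- -110- 0--00✓ 0--01✓ 0-00-✓ 0-10-✓ 00-0-✓ 01--1 01-0-✓ 010-- 1-01- 10-1-
Round 3: 0--0-
PIs = {--101, -0000, -101-, -110-, 0--0-, 01--1, 010--, 1-01-, 10-1-, 100-0, 101-1}
Coverage chart:
  m0: -0000,0--0-
  m1: 0--0- ←essential
  m4: 0--0- ←essential
  m5: --101,0--0-
  m8: 0--0-,010--
  m9: 0--0-,01--1,010--
  m10: -101-,010--
  m11: -101-,01--1,010--
  m12: -110-,0--0-
  m13: --101,-110-,0--0-,01--1
  m15: 01--1 ←essential
  m16: -0000,100-0
  m18: 1-01-,10-1-,100-0
  m19: 1-01-,10-1-
  m21: --101,101-1
  m22: 10-1- ←essential
  m23: 10-1-,101-1
  m26: -101-,1-01-
  m27: -101-,1-01-
  m28: -110- ←essential
  m29: --101,-110-
Essential: -110-, 0--0-, 01--1, 10-1-

NO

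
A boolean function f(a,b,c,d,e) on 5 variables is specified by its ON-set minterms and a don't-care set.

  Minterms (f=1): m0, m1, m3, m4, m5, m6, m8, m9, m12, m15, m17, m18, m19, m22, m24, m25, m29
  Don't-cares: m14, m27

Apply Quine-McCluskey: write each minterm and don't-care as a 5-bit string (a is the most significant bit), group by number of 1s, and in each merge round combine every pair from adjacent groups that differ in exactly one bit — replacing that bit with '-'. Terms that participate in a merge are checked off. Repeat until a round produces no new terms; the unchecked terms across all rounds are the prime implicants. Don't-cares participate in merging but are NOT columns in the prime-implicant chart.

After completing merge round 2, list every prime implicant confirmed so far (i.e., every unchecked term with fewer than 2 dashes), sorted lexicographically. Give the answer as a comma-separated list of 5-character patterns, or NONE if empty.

-0110, 0111-, 10-10, 1001-, 11-01

size-2^0 implicants → 00000(✓)  00001(✓)  00011(✓)  00100(✓)  00101(✓)  00110(✓)  01000(✓)  01001(✓)  01100(✓)  01110(✓)  01111(✓)  10001(✓)  10010(✓)  10011(✓)  10110(✓)  11000(✓)  11001(✓)  11011(✓)  11101(✓)
size-2^1 implicants → -0001(✓)  -0011(✓)  -0110  -1000(✓)  -1001(✓)  0-000(✓)  0-001(✓)  0-100(✓)  0-110(✓)  00-00(✓)  00-01(✓)  000-1(✓)  0000-(✓)  001-0(✓)  0010-(✓)  01-00(✓)  0100-(✓)  011-0(✓)  0111-  1-001(✓)  1-011(✓)  10-10  100-1(✓)  1001-  11-01  110-1(✓)  1100-(✓)
size-2^2 implicants → --001  -00-1  -100-  0--00  0-00-  0-1-0  00-0-  1-0-1
Unchecked terms (primes): --001, -00-1, -0110, -100-, 0--00, 0-00-, 0-1-0, 00-0-, 0111-, 1-0-1, 10-10, 1001-, 11-01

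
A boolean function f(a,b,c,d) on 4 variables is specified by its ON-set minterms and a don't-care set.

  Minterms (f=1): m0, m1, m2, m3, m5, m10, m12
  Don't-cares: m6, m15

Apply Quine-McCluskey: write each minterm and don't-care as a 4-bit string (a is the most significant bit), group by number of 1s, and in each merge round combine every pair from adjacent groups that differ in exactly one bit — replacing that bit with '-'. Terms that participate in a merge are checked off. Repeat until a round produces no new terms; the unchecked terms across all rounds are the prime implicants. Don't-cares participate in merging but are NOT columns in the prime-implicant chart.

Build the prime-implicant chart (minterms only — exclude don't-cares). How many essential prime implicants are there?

[col 0] 0000*, 0001*, 0010*, 0011*, 0101*, 0110*, 1010*, 1100, 1111
[col 1] -010, 0-01, 0-10, 00-0*, 00-1*, 000-*, 001-*
[col 2] 00--
Prime implicants: -010, 0-01, 0-10, 00--, 1100, 1111
PI chart (minterm → PIs covering it):
  0 | 00--  (sole → essential)
  1 | 0-01,00--
  2 | -010,0-10,00--
  3 | 00--  (sole → essential)
  5 | 0-01  (sole → essential)
  10 | -010  (sole → essential)
  12 | 1100  (sole → essential)
Essential prime implicants: -010, 0-01, 00--, 1100

4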